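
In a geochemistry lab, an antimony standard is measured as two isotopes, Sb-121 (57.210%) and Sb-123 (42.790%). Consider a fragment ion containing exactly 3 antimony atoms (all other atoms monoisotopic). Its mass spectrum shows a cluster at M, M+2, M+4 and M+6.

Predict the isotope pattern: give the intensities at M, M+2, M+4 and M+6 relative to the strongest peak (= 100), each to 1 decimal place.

Each Sb atom is independently Sb-121 (p = 0.57210) or Sb-123 (q = 0.42790); the cluster is the binomial expansion (p + q)^3.
P(M) = 0.57210^3 = 0.187247
P(M+2) = 3 × 0.57210^2 × 0.42790^1 = 0.420153
P(M+4) = 3 × 0.57210^1 × 0.42790^2 = 0.314252
P(M+6) = 0.42790^3 = 0.078348
The M+2 peak is largest (0.420153); scaling to 100 gives 44.6 : 100.0 : 74.8 : 18.6.

44.6 : 100.0 : 74.8 : 18.6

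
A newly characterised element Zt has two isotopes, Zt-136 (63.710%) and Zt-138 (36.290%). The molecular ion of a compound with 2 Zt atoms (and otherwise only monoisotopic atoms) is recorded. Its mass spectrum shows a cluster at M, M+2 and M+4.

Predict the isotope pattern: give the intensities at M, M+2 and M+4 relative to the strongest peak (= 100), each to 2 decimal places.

87.78 : 100.00 : 28.48

Each Zt atom is independently Zt-136 (p = 0.63710) or Zt-138 (q = 0.36290); the cluster is the binomial expansion (p + q)^2.
P(M) = 0.63710^2 = 0.405896
P(M+2) = 2 × 0.63710^1 × 0.36290^1 = 0.462407
P(M+4) = 0.36290^2 = 0.131696
The M+2 peak is largest (0.462407); scaling to 100 gives 87.78 : 100.00 : 28.48.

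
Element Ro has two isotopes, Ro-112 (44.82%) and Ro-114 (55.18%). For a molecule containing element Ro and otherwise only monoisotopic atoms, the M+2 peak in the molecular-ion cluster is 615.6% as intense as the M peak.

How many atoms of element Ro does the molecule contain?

5

With n Ro atoms, P(M+2)/P(M) = C(n,1)·p^(n−1)q / p^n = n·q/p = n · 0.5518/0.4482.
n = 6.156 × 0.4482/0.5518 = 5.00 ≈ 5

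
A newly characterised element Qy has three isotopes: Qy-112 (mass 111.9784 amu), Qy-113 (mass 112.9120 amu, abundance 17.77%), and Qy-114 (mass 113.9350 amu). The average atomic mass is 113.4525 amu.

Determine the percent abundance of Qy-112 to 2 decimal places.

15.37%

The remaining 82.23% is split between Qy-112 (fraction x) and Qy-114 (fraction 0.8223 − x).
Substituting: 111.9784x + 113.9350(0.8223 − x) = 93.3880376
(111.9784 − 113.9350)x = -0.3007129  ⇒  x = 0.15369, y = 0.66861
Qy-112: 15.37%, Qy-114: 66.86%.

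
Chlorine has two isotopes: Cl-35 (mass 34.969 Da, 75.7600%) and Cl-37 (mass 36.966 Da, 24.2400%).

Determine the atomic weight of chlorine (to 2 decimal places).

35.45 Da

Weight each isotope mass by its fractional abundance: 0.757600 × 34.969 + 0.242400 × 36.966
= 26.4925 + 8.9606 = 35.4531 Da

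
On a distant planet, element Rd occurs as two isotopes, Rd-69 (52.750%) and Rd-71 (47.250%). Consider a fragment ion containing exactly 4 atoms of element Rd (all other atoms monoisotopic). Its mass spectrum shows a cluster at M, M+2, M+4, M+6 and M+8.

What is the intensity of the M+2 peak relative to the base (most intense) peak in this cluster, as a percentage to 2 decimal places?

74.43%

Binomial terms of (0.52750 + 0.47250)^4: M 0.0774, M+2 0.2774, M+4 0.3727, M+6 0.2226, M+8 0.0498 → M+4 is the base peak.
P(M+4) = C(4,2) × 0.52750^2 × 0.47250^2 = 6 × 0.27825625 × 0.22325625 = 0.372735 (base)
P(M+2) = C(4,1) × 0.52750^3 × 0.47250^1 = 4 × 0.14678017 × 0.4725 = 0.277415
Relative intensity = 0.277415 / 0.372735 × 100 = 74.43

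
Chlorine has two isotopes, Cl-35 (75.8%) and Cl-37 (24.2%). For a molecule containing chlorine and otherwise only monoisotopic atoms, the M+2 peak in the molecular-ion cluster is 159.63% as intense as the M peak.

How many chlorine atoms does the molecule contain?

5

The M+2/M ratio from n Cl atoms is n · q/p = n · 0.242/0.758.
n = 1.5963 × 0.758/0.242 = 5.00 ≈ 5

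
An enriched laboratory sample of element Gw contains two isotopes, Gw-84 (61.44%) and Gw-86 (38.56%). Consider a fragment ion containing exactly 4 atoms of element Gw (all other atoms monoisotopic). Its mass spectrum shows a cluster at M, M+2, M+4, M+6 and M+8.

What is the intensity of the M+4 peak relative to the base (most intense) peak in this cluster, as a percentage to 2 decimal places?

Binomial terms of (0.6144 + 0.3856)^4: M 0.1425, M+2 0.3577, M+4 0.3368, M+6 0.1409, M+8 0.0221 → M+2 is the base peak.
P(M+2) = C(4,1) × 0.6144^3 × 0.3856^1 = 4 × 0.23192823 × 0.3856 = 0.357726 (base)
P(M+4) = C(4,2) × 0.6144^2 × 0.3856^2 = 6 × 0.37748736 × 0.14868736 = 0.336766
Relative intensity = 0.336766 / 0.357726 × 100 = 94.14

94.14%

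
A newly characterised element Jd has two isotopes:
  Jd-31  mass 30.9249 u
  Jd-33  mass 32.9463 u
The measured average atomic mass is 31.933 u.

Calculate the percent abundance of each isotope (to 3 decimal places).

Let x be the fractional abundance of Jd-31; then Jd-33 has abundance 1 − x.
30.9249·x + 32.9463·(1 − x) = 31.933
(30.9249 − 32.9463)·x = 31.933 − 32.9463
x = -1.0133 / -2.0214 = 0.50129 → 50.129% Jd-31, 49.871% Jd-33.

Jd-31: 50.129%, Jd-33: 49.871%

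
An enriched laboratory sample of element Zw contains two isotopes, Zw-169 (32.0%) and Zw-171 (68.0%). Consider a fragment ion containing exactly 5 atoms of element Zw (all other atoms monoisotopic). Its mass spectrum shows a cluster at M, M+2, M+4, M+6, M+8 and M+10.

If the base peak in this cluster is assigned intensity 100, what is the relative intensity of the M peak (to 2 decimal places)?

Term probabilities: M 0.0034, M+2 0.0357, M+4 0.1515, M+6 0.3220, M+8 0.3421, M+10 0.1454. Base peak = M+8.
P(M+8) = C(5,4) × 0.320^1 × 0.680^4 = 5 × 0.3200 × 0.21381376 = 0.342102 (base)
P(M) = C(5,0) × 0.320^5 × 0.680^0 = 1 × 0.00335544 × 1.0000 = 0.003355
Relative intensity = 0.003355 / 0.342102 × 100 = 0.98

0.98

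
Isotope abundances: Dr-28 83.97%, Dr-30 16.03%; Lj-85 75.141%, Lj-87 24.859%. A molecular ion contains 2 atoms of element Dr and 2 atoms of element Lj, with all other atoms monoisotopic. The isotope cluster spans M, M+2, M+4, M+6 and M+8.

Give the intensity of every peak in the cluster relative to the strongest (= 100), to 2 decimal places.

95.83 : 100.00 : 38.19 : 6.32 : 0.38

Element Dr pattern (n=2): 0.70509609 : 0.26920782 : 0.02569609
Element Lj pattern (n=2): 0.56461699 : 0.37358602 : 0.06179699
Convolve the two distributions (both contribute in 2-u steps):
  M: 0.70509609×0.56461699 = 0.398109
  M+2: 0.70509609×0.37358602 + 0.26920782×0.56461699 = 0.415413
  M+4: 0.70509609×0.06179699 + 0.26920782×0.37358602 + 0.02569609×0.56461699 = 0.158654
  M+6: 0.26920782×0.06179699 + 0.02569609×0.37358602 = 0.026236
  M+8: 0.02569609×0.06179699 = 0.001588
Scale to base peak (0.415413) = 100: 95.83 : 100.00 : 38.19 : 6.32 : 0.38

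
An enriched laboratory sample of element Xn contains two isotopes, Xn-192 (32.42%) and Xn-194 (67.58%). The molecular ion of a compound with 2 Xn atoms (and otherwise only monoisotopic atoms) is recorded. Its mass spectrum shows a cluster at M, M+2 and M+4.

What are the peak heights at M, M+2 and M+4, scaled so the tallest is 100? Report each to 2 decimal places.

23.01 : 95.95 : 100.00

The 2 Xn atoms are independent, so intensities follow the terms of (0.3242 + 0.6758)^2.
P(M) = 0.3242^2 = 0.105106
P(M+2) = 2 × 0.3242^1 × 0.6758^1 = 0.438189
P(M+4) = 0.6758^2 = 0.456706
The M+4 peak is largest (0.456706); scaling to 100 gives 23.01 : 95.95 : 100.00.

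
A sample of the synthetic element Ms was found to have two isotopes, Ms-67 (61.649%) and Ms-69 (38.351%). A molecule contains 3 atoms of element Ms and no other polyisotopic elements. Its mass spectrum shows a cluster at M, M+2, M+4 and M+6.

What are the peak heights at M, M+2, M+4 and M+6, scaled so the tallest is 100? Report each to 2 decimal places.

53.58 : 100.00 : 62.21 : 12.90

Each Ms atom is independently Ms-67 (p = 0.61649) or Ms-69 (q = 0.38351); the cluster is the binomial expansion (p + q)^3.
P(M) = 0.61649^3 = 0.234303
P(M+2) = 3 × 0.61649^2 × 0.38351^1 = 0.437270
P(M+4) = 3 × 0.61649^1 × 0.38351^2 = 0.272020
P(M+6) = 0.38351^3 = 0.056407
The M+2 peak is largest (0.437270); scaling to 100 gives 53.58 : 100.00 : 62.21 : 12.90.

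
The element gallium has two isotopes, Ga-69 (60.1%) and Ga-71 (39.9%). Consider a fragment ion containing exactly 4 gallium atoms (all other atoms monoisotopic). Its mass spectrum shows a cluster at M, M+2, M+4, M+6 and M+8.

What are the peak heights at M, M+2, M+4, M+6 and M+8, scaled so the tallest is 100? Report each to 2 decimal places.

37.66 : 100.00 : 99.58 : 44.08 : 7.32

Each Ga atom is independently Ga-69 (p = 0.601) or Ga-71 (q = 0.399); the cluster is the binomial expansion (p + q)^4.
P(M) = 0.601^4 = 0.130466
P(M+2) = 4 × 0.601^3 × 0.399^1 = 0.346463
P(M+4) = 6 × 0.601^2 × 0.399^2 = 0.345021
P(M+6) = 4 × 0.601^1 × 0.399^3 = 0.152705
P(M+8) = 0.399^4 = 0.025345
The M+2 peak is largest (0.346463); scaling to 100 gives 37.66 : 100.00 : 99.58 : 44.08 : 7.32.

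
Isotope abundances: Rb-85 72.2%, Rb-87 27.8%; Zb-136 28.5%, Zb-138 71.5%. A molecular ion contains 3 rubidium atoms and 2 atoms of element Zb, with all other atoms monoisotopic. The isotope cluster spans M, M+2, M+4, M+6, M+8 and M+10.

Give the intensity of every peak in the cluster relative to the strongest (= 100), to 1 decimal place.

8.0 : 49.2 : 100.0 : 76.3 : 24.6 : 2.9

Rubidium pattern (n=3): 0.37636705 : 0.43475086 : 0.16739714 : 0.02148495
Element Zb pattern (n=2): 0.081225 : 0.40755 : 0.511225
Convolve the two distributions (both contribute in 2-u steps):
  M: 0.37636705×0.081225 = 0.030570
  M+2: 0.37636705×0.40755 + 0.43475086×0.081225 = 0.188701
  M+4: 0.37636705×0.511225 + 0.43475086×0.40755 + 0.16739714×0.081225 = 0.383188
  M+6: 0.43475086×0.511225 + 0.16739714×0.40755 + 0.02148495×0.081225 = 0.292223
  M+8: 0.16739714×0.511225 + 0.02148495×0.40755 = 0.094334
  M+10: 0.02148495×0.511225 = 0.010984
Scale to base peak (0.383188) = 100: 8.0 : 49.2 : 100.0 : 76.3 : 24.6 : 2.9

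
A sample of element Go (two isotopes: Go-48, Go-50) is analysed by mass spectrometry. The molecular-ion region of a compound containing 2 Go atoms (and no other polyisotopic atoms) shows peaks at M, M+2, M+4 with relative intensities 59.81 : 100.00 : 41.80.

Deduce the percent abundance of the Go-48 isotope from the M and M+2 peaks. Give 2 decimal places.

54.47%

If p is the fraction of Go that is Go-48, then I(M+2)/I(M) = [C(2,1)·p^1·(1−p)] / p^2 = 2·(1−p)/p = 100.00/59.81 = 1.6720
(1−p)/p = 1.6720/2 = 0.8360  ⇒  p = 1/(1 + 0.8360) = 0.5447
Go-48: 54.47%, Go-50: 45.53%.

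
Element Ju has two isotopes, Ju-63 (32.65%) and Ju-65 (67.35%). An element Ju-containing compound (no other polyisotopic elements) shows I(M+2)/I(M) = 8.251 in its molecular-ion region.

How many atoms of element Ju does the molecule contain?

4

For n independent Ju atoms, I(M+2)/I(M) = n · (abundance Ju-65) / (abundance Ju-63) = n · 0.6735/0.3265.
n = 8.251 × 0.3265/0.6735 = 4.00 ≈ 4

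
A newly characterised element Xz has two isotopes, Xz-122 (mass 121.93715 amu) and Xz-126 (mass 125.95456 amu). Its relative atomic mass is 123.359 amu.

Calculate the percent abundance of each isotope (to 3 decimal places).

Writing the weighted mean with unknown fraction x of Xz-122:
121.93715·x + 125.95456·(1 − x) = 123.359
(121.93715 − 125.95456)·x = 123.359 − 125.95456
x = -2.59556 / -4.01741 = 0.64608 → 64.608% Xz-122, 35.392% Xz-126.

Xz-122: 64.608%, Xz-126: 35.392%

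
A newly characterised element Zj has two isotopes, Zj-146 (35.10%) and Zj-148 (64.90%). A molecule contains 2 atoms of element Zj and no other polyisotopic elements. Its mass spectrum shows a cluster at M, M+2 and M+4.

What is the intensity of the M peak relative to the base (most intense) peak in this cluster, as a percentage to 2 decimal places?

27.04%

Binomial terms of (0.3510 + 0.6490)^2: M 0.1232, M+2 0.4556, M+4 0.4212 → M+2 is the base peak.
P(M+2) = C(2,1) × 0.3510^1 × 0.6490^1 = 2 × 0.3510 × 0.6490 = 0.455598 (base)
P(M) = C(2,0) × 0.3510^2 × 0.6490^0 = 1 × 0.123201 × 1.0000 = 0.123201
Relative intensity = 0.123201 / 0.455598 × 100 = 27.04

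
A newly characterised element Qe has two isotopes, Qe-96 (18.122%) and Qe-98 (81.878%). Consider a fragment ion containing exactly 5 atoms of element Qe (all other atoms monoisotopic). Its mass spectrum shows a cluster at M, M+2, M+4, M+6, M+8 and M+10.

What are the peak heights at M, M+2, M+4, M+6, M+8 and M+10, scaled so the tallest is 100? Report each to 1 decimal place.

0.0 : 1.1 : 9.8 : 44.3 : 100.0 : 90.4

Each Qe atom is independently Qe-96 (p = 0.18122) or Qe-98 (q = 0.81878); the cluster is the binomial expansion (p + q)^5.
P(M) = 0.18122^5 = 0.000195
P(M+2) = 5 × 0.18122^4 × 0.81878^1 = 0.004415
P(M+4) = 10 × 0.18122^3 × 0.81878^2 = 0.039898
P(M+6) = 10 × 0.18122^2 × 0.81878^3 = 0.180266
P(M+8) = 5 × 0.18122^1 × 0.81878^4 = 0.407235
P(M+10) = 0.81878^5 = 0.367990
The M+8 peak is largest (0.407235); scaling to 100 gives 0.0 : 1.1 : 9.8 : 44.3 : 100.0 : 90.4.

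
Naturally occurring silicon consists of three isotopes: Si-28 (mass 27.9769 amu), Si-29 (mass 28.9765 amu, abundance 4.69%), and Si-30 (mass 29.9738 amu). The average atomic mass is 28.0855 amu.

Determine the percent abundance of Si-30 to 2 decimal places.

The remaining 95.31% is split between Si-28 (fraction x) and Si-30 (fraction 0.9531 − x).
Substituting: 27.9769x + 29.9738(0.9531 − x) = 26.72650215
(27.9769 − 29.9738)x = -1.84152663  ⇒  x = 0.92219, y = 0.03091
Si-28: 92.22%, Si-30: 3.09%.

3.09%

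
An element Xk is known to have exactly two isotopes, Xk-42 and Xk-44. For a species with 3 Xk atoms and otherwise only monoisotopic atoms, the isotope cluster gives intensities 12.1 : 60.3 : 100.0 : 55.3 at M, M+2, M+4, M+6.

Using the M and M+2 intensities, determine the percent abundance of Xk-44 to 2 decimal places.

62.42%

If p is the fraction of Xk that is Xk-42, then I(M+2)/I(M) = [C(3,1)·p^2·(1−p)] / p^3 = 3·(1−p)/p = 60.3/12.1 = 4.9835
(1−p)/p = 4.9835/3 = 1.6612  ⇒  p = 1/(1 + 1.6612) = 0.3758
Xk-42: 37.58%, Xk-44: 62.42%.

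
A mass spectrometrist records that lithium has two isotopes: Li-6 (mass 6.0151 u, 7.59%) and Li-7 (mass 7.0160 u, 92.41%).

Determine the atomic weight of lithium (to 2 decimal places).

Weight each isotope mass by its fractional abundance: 0.0759 × 6.0151 + 0.9241 × 7.0160
= 0.45655 + 6.48349 = 6.94004 u

6.94 u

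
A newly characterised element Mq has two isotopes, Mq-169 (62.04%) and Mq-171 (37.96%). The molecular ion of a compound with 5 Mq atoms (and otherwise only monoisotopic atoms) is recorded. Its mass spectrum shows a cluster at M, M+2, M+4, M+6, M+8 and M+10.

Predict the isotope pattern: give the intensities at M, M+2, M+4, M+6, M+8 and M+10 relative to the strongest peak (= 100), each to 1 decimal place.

Each Mq atom is independently Mq-169 (p = 0.6204) or Mq-171 (q = 0.3796); the cluster is the binomial expansion (p + q)^5.
P(M) = 0.6204^5 = 0.091909
P(M+2) = 5 × 0.6204^4 × 0.3796^1 = 0.281179
P(M+4) = 10 × 0.6204^3 × 0.3796^2 = 0.344087
P(M+6) = 10 × 0.6204^2 × 0.3796^3 = 0.210534
P(M+8) = 5 × 0.6204^1 × 0.3796^4 = 0.064409
P(M+10) = 0.3796^5 = 0.007882
The M+4 peak is largest (0.344087); scaling to 100 gives 26.7 : 81.7 : 100.0 : 61.2 : 18.7 : 2.3.

26.7 : 81.7 : 100.0 : 61.2 : 18.7 : 2.3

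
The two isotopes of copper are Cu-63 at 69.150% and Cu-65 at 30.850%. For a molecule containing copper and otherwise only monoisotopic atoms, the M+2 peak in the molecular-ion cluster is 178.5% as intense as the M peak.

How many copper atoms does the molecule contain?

4

With n Cu atoms, P(M+2)/P(M) = C(n,1)·p^(n−1)q / p^n = n·q/p = n · 0.30850/0.69150.
n = 1.785 × 0.69150/0.30850 = 4.00 ≈ 4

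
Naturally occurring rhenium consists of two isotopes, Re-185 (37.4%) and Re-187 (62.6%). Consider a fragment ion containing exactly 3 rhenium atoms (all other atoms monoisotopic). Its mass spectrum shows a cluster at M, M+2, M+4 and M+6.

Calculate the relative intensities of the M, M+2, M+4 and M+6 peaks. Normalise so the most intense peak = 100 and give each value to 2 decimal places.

The 3 Re atoms are independent, so intensities follow the terms of (0.374 + 0.626)^3.
P(M) = 0.374^3 = 0.052314
P(M+2) = 3 × 0.374^2 × 0.626^1 = 0.262687
P(M+4) = 3 × 0.374^1 × 0.626^2 = 0.439685
P(M+6) = 0.626^3 = 0.245314
The M+4 peak is largest (0.439685); scaling to 100 gives 11.90 : 59.74 : 100.00 : 55.79.

11.90 : 59.74 : 100.00 : 55.79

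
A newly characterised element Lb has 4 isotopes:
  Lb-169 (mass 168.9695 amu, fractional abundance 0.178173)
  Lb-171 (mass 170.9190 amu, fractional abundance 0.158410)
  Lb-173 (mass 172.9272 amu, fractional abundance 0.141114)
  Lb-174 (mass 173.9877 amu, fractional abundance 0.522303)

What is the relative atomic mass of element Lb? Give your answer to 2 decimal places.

The abundance-weighted mean is 0.178173 × 168.9695 + 0.158410 × 170.9190 + 0.141114 × 172.9272 + 0.522303 × 173.9877
= 30.10580 + 27.07528 + 24.40245 + 90.87430 = 172.45783 amu

172.46 amu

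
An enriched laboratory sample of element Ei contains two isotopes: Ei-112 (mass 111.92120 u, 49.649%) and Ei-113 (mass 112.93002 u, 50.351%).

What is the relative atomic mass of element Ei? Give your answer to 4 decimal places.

Average mass = Σ (abundance × isotope mass) = 0.49649 × 111.92120 + 0.50351 × 112.93002
= 55.567757 + 56.861394 = 112.429151 u

112.4292 u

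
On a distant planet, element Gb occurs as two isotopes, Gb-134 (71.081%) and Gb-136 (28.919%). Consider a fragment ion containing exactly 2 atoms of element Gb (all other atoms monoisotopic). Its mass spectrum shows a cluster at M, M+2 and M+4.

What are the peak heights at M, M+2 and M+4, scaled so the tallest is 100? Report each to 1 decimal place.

100.0 : 81.4 : 16.6

Each Gb atom is independently Gb-134 (p = 0.71081) or Gb-136 (q = 0.28919); the cluster is the binomial expansion (p + q)^2.
P(M) = 0.71081^2 = 0.505251
P(M+2) = 2 × 0.71081^1 × 0.28919^1 = 0.411118
P(M+4) = 0.28919^2 = 0.083631
The M peak is largest (0.505251); scaling to 100 gives 100.0 : 81.4 : 16.6.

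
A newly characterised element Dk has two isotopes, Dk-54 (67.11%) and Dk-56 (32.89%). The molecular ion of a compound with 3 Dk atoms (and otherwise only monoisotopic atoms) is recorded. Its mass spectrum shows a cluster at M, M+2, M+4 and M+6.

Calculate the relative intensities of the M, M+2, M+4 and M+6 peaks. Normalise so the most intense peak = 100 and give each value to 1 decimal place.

68.0 : 100.0 : 49.0 : 8.0

Expanding (0.6711 + 0.3289)^3:
P(M) = 0.6711^3 = 0.302247
P(M+2) = 3 × 0.6711^2 × 0.3289^1 = 0.444385
P(M+4) = 3 × 0.6711^1 × 0.3289^2 = 0.217789
P(M+6) = 0.3289^3 = 0.035579
The M+2 peak is largest (0.444385); scaling to 100 gives 68.0 : 100.0 : 49.0 : 8.0.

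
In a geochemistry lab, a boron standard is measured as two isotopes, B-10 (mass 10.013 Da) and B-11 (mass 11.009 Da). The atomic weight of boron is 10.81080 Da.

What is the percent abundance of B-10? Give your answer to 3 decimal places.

19.900%

Let x be the fractional abundance of B-10; then B-11 has abundance 1 − x.
10.013·x + 11.009·(1 − x) = 10.81080
(10.013 − 11.009)·x = 10.81080 − 11.009
x = -0.19820 / -0.996 = 0.19900 → 19.900% B-10, 80.100% B-11.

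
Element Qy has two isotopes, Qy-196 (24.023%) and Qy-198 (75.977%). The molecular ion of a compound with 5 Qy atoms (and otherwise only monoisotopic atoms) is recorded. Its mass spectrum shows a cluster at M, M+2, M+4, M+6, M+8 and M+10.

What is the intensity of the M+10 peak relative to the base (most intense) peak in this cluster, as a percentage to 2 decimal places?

Binomial terms of (0.24023 + 0.75977)^5: M 0.0008, M+2 0.0127, M+4 0.0800, M+6 0.2531, M+8 0.4002, M+10 0.2532 → M+8 is the base peak.
P(M+8) = C(5,4) × 0.24023^1 × 0.75977^4 = 5 × 0.24023 × 0.33321809 = 0.400245 (base)
P(M+10) = C(5,5) × 0.24023^0 × 0.75977^5 = 1 × 1.0000 × 0.2531691 = 0.253169
Relative intensity = 0.253169 / 0.400245 × 100 = 63.25

63.25%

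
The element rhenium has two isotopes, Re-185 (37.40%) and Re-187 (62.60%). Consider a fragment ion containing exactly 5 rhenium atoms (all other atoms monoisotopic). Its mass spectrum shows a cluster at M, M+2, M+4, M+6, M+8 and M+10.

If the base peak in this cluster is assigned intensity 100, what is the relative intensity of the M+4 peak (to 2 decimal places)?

59.74

Binomial terms of (0.3740 + 0.6260)^5: M 0.0073, M+2 0.0612, M+4 0.2050, M+6 0.3431, M+8 0.2872, M+10 0.0961 → M+6 is the base peak.
P(M+6) = C(5,3) × 0.3740^2 × 0.6260^3 = 10 × 0.139876 × 0.24531438 = 0.343136 (base)
P(M+4) = C(5,2) × 0.3740^3 × 0.6260^2 = 10 × 0.05231362 × 0.391876 = 0.205005
Relative intensity = 0.205005 / 0.343136 × 100 = 59.74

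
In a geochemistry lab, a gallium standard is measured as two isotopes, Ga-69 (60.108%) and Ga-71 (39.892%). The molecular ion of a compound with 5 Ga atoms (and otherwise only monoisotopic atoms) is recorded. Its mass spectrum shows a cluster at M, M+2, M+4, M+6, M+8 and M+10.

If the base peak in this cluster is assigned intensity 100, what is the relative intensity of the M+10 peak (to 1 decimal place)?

2.9

(0.60108 + 0.39892)^5 gives M 0.0785, M+2 0.2604, M+4 0.3456, M+6 0.2294, M+8 0.0761, M+10 0.0101; the largest is M+4.
P(M+4) = C(5,2) × 0.60108^3 × 0.39892^2 = 10 × 0.2171685 × 0.15913717 = 0.345596 (base)
P(M+10) = C(5,5) × 0.60108^0 × 0.39892^5 = 1 × 1.0000 × 0.0101025 = 0.010103
Relative intensity = 0.010103 / 0.345596 × 100 = 2.9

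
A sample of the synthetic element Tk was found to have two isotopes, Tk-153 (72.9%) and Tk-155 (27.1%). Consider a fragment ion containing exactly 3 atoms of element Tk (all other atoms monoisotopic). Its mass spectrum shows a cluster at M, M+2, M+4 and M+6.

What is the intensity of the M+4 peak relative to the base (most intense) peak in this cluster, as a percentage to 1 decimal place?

37.2%

Term probabilities: M 0.3874, M+2 0.4321, M+4 0.1606, M+6 0.0199. Base peak = M+2.
P(M+2) = C(3,1) × 0.729^2 × 0.271^1 = 3 × 0.531441 × 0.2710 = 0.432062 (base)
P(M+4) = C(3,2) × 0.729^1 × 0.271^2 = 3 × 0.7290 × 0.073441 = 0.160615
Relative intensity = 0.160615 / 0.432062 × 100 = 37.2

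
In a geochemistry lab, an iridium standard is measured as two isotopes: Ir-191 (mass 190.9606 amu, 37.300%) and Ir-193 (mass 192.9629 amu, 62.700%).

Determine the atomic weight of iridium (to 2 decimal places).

192.22 amu

Ar = Σ fᵢ·mᵢ = 0.37300 × 190.9606 + 0.62700 × 192.9629
= 71.22830 + 120.98774 = 192.21604 amu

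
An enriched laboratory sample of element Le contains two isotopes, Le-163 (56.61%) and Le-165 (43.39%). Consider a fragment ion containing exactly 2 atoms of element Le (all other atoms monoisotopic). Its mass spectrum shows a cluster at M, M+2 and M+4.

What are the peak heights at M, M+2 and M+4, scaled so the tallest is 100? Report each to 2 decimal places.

65.23 : 100.00 : 38.32

Expanding (0.5661 + 0.4339)^2:
P(M) = 0.5661^2 = 0.320469
P(M+2) = 2 × 0.5661^1 × 0.4339^1 = 0.491262
P(M+4) = 0.4339^2 = 0.188269
The M+2 peak is largest (0.491262); scaling to 100 gives 65.23 : 100.00 : 38.32.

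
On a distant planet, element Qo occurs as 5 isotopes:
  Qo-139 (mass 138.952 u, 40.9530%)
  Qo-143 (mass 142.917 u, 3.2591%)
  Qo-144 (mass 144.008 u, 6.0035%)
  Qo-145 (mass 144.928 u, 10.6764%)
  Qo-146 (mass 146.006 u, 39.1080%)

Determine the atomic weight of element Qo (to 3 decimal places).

Weight each isotope mass by its fractional abundance: 0.409530 × 138.952 + 0.032591 × 142.917 + 0.060035 × 144.008 + 0.106764 × 144.928 + 0.391080 × 146.006
= 56.9050 + 4.6578 + 8.6455 + 15.4731 + 57.1000 = 142.7814 u

142.781 u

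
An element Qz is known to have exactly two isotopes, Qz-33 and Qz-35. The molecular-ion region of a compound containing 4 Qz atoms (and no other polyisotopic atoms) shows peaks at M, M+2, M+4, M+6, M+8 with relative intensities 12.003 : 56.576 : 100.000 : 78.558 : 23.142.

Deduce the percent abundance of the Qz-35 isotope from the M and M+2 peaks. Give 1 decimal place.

Write p for the Qz-33 fraction. I(M+2)/I(M) = [C(4,1)·p^3·(1−p)] / p^4 = 4·(1−p)/p = 56.576/12.003 = 4.7135
(1−p)/p = 4.7135/4 = 1.1784  ⇒  p = 1/(1 + 1.1784) = 0.4591
Qz-33: 45.9%, Qz-35: 54.1%.

54.1%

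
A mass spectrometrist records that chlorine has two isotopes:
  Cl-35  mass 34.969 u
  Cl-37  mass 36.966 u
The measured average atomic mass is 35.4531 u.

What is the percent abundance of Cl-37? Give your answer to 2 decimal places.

Writing the weighted mean with unknown fraction x of Cl-35:
34.969·x + 36.966·(1 − x) = 35.4531
(34.969 − 36.966)·x = 35.4531 − 36.966
x = -1.5129 / -1.997 = 0.75759 → 75.76% Cl-35, 24.24% Cl-37.

24.24%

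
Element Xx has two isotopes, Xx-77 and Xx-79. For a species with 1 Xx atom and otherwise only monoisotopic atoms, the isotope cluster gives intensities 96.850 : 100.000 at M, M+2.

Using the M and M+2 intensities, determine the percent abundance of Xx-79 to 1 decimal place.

50.8%

Write p for the Xx-77 fraction. I(M+2)/I(M) = [C(1,1)·p^0·(1−p)] / p^1 = 1·(1−p)/p = 100.000/96.850 = 1.0325
(1−p)/p = 1.0325/1 = 1.0325  ⇒  p = 1/(1 + 1.0325) = 0.4920
Xx-77: 49.2%, Xx-79: 50.8%.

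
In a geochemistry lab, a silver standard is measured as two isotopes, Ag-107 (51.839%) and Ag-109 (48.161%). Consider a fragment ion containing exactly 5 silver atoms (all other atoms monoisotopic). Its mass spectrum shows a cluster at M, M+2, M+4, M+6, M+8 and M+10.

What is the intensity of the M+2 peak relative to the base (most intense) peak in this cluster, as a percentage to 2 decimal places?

Binomial terms of (0.51839 + 0.48161)^5: M 0.0374, M+2 0.1739, M+4 0.3231, M+6 0.3002, M+8 0.1394, M+10 0.0259 → M+4 is the base peak.
P(M+4) = C(5,2) × 0.51839^3 × 0.48161^2 = 10 × 0.13930601 × 0.23194819 = 0.323118 (base)
P(M+2) = C(5,1) × 0.51839^4 × 0.48161^1 = 5 × 0.07221484 × 0.48161 = 0.173897
Relative intensity = 0.173897 / 0.323118 × 100 = 53.82

53.82%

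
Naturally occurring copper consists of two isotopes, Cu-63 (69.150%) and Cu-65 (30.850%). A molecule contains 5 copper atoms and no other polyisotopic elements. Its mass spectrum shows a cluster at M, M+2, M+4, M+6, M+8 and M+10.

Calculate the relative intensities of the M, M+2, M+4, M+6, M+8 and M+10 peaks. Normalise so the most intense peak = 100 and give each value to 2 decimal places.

44.83 : 100.00 : 89.23 : 39.81 : 8.88 : 0.79

Each Cu atom is independently Cu-63 (p = 0.69150) or Cu-65 (q = 0.30850); the cluster is the binomial expansion (p + q)^5.
P(M) = 0.69150^5 = 0.158111
P(M+2) = 5 × 0.69150^4 × 0.30850^1 = 0.352691
P(M+4) = 10 × 0.69150^3 × 0.30850^2 = 0.314693
P(M+6) = 10 × 0.69150^2 × 0.30850^3 = 0.140394
P(M+8) = 5 × 0.69150^1 × 0.30850^4 = 0.031317
P(M+10) = 0.30850^5 = 0.002794
The M+2 peak is largest (0.352691); scaling to 100 gives 44.83 : 100.00 : 89.23 : 39.81 : 8.88 : 0.79.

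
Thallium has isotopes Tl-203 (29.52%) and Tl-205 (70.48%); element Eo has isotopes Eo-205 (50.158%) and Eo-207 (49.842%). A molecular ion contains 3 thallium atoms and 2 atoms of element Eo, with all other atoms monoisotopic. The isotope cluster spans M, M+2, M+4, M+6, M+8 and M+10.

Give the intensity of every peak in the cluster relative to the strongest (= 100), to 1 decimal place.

Thallium pattern (n=3): 0.02572463 : 0.18425524 : 0.43991564 : 0.35010449
Element Eo pattern (n=2): 0.2515825 : 0.49999501 : 0.2484225
Convolve the two distributions (both contribute in 2-u steps):
  M: 0.02572463×0.2515825 = 0.006472
  M+2: 0.02572463×0.49999501 + 0.18425524×0.2515825 = 0.059218
  M+4: 0.02572463×0.2484225 + 0.18425524×0.49999501 + 0.43991564×0.2515825 = 0.209192
  M+6: 0.18425524×0.2484225 + 0.43991564×0.49999501 + 0.35010449×0.2515825 = 0.353809
  M+8: 0.43991564×0.2484225 + 0.35010449×0.49999501 = 0.284335
  M+10: 0.35010449×0.2484225 = 0.086974
Scale to base peak (0.353809) = 100: 1.8 : 16.7 : 59.1 : 100.0 : 80.4 : 24.6

1.8 : 16.7 : 59.1 : 100.0 : 80.4 : 24.6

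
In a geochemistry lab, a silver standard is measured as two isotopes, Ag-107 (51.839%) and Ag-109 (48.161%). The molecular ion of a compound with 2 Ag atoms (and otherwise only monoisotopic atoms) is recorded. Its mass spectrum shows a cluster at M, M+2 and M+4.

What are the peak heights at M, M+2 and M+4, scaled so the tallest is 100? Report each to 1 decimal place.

Each Ag atom is independently Ag-107 (p = 0.51839) or Ag-109 (q = 0.48161); the cluster is the binomial expansion (p + q)^2.
P(M) = 0.51839^2 = 0.268728
P(M+2) = 2 × 0.51839^1 × 0.48161^1 = 0.499324
P(M+4) = 0.48161^2 = 0.231948
The M+2 peak is largest (0.499324); scaling to 100 gives 53.8 : 100.0 : 46.5.

53.8 : 100.0 : 46.5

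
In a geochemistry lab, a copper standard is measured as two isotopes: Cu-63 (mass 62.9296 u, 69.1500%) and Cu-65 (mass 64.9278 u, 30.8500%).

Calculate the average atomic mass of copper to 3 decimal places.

Average mass = Σ (abundance × isotope mass) = 0.691500 × 62.9296 + 0.308500 × 64.9278
= 43.51582 + 20.03023 = 63.54605 u

63.546 u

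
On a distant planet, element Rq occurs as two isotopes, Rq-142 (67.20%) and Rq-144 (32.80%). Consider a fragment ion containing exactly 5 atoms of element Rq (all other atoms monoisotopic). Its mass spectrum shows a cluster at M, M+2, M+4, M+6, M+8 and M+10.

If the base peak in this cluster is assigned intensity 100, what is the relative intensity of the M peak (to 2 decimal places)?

40.98

Term probabilities: M 0.1370, M+2 0.3344, M+4 0.3265, M+6 0.1594, M+8 0.0389, M+10 0.0038. Base peak = M+2.
P(M+2) = C(5,1) × 0.6720^4 × 0.3280^1 = 5 × 0.20392811 × 0.3280 = 0.334442 (base)
P(M) = C(5,0) × 0.6720^5 × 0.3280^0 = 1 × 0.13703969 × 1.0000 = 0.137040
Relative intensity = 0.137040 / 0.334442 × 100 = 40.98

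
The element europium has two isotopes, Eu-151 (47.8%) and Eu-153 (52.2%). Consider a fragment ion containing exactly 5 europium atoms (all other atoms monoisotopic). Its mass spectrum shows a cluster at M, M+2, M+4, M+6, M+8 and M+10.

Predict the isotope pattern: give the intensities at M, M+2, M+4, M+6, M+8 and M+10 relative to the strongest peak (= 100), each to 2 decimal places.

7.68 : 41.93 : 91.57 : 100.00 : 54.60 : 11.93

Expanding (0.478 + 0.522)^5:
P(M) = 0.478^5 = 0.024954
P(M+2) = 5 × 0.478^4 × 0.522^1 = 0.136255
P(M+4) = 10 × 0.478^3 × 0.522^2 = 0.297594
P(M+6) = 10 × 0.478^2 × 0.522^3 = 0.324988
P(M+8) = 5 × 0.478^1 × 0.522^4 = 0.177452
P(M+10) = 0.522^5 = 0.038757
The M+6 peak is largest (0.324988); scaling to 100 gives 7.68 : 41.93 : 91.57 : 100.00 : 54.60 : 11.93.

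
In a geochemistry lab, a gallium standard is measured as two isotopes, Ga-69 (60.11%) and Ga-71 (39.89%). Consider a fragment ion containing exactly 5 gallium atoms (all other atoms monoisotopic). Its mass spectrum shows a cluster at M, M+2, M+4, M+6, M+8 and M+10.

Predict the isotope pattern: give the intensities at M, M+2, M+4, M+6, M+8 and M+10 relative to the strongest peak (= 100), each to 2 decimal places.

Expanding (0.6011 + 0.3989)^5:
P(M) = 0.6011^5 = 0.078475
P(M+2) = 5 × 0.6011^4 × 0.3989^1 = 0.260388
P(M+4) = 10 × 0.6011^3 × 0.3989^2 = 0.345596
P(M+6) = 10 × 0.6011^2 × 0.3989^3 = 0.229343
P(M+8) = 5 × 0.6011^1 × 0.3989^4 = 0.076098
P(M+10) = 0.3989^5 = 0.010100
The M+4 peak is largest (0.345596); scaling to 100 gives 22.71 : 75.34 : 100.00 : 66.36 : 22.02 : 2.92.

22.71 : 75.34 : 100.00 : 66.36 : 22.02 : 2.92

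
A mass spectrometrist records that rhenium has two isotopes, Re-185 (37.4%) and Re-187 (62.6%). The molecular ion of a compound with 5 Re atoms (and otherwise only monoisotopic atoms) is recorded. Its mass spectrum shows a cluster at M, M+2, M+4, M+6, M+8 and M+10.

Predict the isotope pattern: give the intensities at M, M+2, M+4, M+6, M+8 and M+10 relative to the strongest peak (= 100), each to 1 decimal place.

2.1 : 17.8 : 59.7 : 100.0 : 83.7 : 28.0

Expanding (0.374 + 0.626)^5:
P(M) = 0.374^5 = 0.007317
P(M+2) = 5 × 0.374^4 × 0.626^1 = 0.061239
P(M+4) = 10 × 0.374^3 × 0.626^2 = 0.205005
P(M+6) = 10 × 0.374^2 × 0.626^3 = 0.343136
P(M+8) = 5 × 0.374^1 × 0.626^4 = 0.287170
P(M+10) = 0.626^5 = 0.096133
The M+6 peak is largest (0.343136); scaling to 100 gives 2.1 : 17.8 : 59.7 : 100.0 : 83.7 : 28.0.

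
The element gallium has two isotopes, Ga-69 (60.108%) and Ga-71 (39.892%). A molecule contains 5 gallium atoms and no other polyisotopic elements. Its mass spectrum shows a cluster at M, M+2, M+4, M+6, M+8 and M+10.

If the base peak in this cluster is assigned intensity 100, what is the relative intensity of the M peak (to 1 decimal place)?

Term probabilities: M 0.0785, M+2 0.2604, M+4 0.3456, M+6 0.2294, M+8 0.0761, M+10 0.0101. Base peak = M+4.
P(M+4) = C(5,2) × 0.60108^3 × 0.39892^2 = 10 × 0.2171685 × 0.15913717 = 0.345596 (base)
P(M) = C(5,0) × 0.60108^5 × 0.39892^0 = 1 × 0.07846236 × 1.0000 = 0.078462
Relative intensity = 0.078462 / 0.345596 × 100 = 22.7

22.7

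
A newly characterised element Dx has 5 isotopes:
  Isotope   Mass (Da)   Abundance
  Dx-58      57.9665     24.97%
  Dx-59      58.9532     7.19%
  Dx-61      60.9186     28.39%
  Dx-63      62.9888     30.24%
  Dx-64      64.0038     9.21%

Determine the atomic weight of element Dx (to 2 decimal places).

60.95 Da

Weight each isotope mass by its fractional abundance: 0.2497 × 57.9665 + 0.0719 × 58.9532 + 0.2839 × 60.9186 + 0.3024 × 62.9888 + 0.0921 × 64.0038
= 14.47424 + 4.23874 + 17.29479 + 19.04781 + 5.89475 = 60.95033 Da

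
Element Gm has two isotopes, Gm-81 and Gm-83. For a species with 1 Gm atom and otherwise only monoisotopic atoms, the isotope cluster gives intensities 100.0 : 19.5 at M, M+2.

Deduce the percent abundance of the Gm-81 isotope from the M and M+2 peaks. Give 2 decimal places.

83.68%

Let p = fractional abundance of Gm-81. I(M+2)/I(M) = [C(1,1)·p^0·(1−p)] / p^1 = 1·(1−p)/p = 19.5/100.0 = 0.1950
(1−p)/p = 0.1950/1 = 0.1950  ⇒  p = 1/(1 + 0.1950) = 0.8368
Gm-81: 83.68%, Gm-83: 16.32%.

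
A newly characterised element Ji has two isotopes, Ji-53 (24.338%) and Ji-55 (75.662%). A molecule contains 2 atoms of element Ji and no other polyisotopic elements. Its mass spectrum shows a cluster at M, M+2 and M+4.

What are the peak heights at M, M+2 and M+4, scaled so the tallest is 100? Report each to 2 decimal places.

10.35 : 64.33 : 100.00

The 2 Ji atoms are independent, so intensities follow the terms of (0.24338 + 0.75662)^2.
P(M) = 0.24338^2 = 0.059234
P(M+2) = 2 × 0.24338^1 × 0.75662^1 = 0.368292
P(M+4) = 0.75662^2 = 0.572474
The M+4 peak is largest (0.572474); scaling to 100 gives 10.35 : 64.33 : 100.00.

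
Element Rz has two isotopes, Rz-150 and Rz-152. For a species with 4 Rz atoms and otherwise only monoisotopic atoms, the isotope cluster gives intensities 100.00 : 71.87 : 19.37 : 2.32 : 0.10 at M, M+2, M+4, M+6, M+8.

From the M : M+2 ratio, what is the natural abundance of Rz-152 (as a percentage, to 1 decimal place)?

15.2%

Write p for the Rz-150 fraction. I(M+2)/I(M) = [C(4,1)·p^3·(1−p)] / p^4 = 4·(1−p)/p = 71.87/100.00 = 0.7187
(1−p)/p = 0.7187/4 = 0.1797  ⇒  p = 1/(1 + 0.1797) = 0.8477
Rz-150: 84.8%, Rz-152: 15.2%.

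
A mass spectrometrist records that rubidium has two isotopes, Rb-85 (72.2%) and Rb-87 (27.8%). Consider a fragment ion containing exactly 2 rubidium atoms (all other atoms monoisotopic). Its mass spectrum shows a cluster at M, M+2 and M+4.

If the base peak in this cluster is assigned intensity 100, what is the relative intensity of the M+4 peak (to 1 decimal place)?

Term probabilities: M 0.5213, M+2 0.4014, M+4 0.0773. Base peak = M.
P(M) = C(2,0) × 0.722^2 × 0.278^0 = 1 × 0.521284 × 1.0000 = 0.521284 (base)
P(M+4) = C(2,2) × 0.722^0 × 0.278^2 = 1 × 1.0000 × 0.077284 = 0.077284
Relative intensity = 0.077284 / 0.521284 × 100 = 14.8

14.8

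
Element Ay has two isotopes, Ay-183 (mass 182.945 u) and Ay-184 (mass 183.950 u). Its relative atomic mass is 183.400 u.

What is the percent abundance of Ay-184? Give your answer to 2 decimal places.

45.27%

With x = fraction of Ay-183 (so Ay-184 is 1 − x):
182.945·x + 183.950·(1 − x) = 183.400
(182.945 − 183.950)·x = 183.400 − 183.950
x = -0.550 / -1.005 = 0.54726 → 54.73% Ay-183, 45.27% Ay-184.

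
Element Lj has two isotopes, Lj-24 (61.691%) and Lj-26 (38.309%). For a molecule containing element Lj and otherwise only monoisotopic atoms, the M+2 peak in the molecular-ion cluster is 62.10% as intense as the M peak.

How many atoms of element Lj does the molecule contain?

For n independent Lj atoms, I(M+2)/I(M) = n · (abundance Lj-26) / (abundance Lj-24) = n · 0.38309/0.61691.
n = 0.6210 × 0.61691/0.38309 = 1.00 ≈ 1

1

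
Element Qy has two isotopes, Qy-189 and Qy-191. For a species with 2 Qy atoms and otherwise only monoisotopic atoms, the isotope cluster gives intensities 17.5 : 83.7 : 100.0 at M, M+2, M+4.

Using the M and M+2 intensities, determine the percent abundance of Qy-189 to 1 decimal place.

Let p = fractional abundance of Qy-189. I(M+2)/I(M) = [C(2,1)·p^1·(1−p)] / p^2 = 2·(1−p)/p = 83.7/17.5 = 4.7829
(1−p)/p = 4.7829/2 = 2.3914  ⇒  p = 1/(1 + 2.3914) = 0.2949
Qy-189: 29.5%, Qy-191: 70.5%.

29.5%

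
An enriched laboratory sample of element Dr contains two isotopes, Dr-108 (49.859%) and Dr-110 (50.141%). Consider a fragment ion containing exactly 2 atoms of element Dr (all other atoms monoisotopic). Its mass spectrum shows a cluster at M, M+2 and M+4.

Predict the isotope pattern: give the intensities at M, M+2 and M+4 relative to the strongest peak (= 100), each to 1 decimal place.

Each Dr atom is independently Dr-108 (p = 0.49859) or Dr-110 (q = 0.50141); the cluster is the binomial expansion (p + q)^2.
P(M) = 0.49859^2 = 0.248592
P(M+2) = 2 × 0.49859^1 × 0.50141^1 = 0.499996
P(M+4) = 0.50141^2 = 0.251412
The M+2 peak is largest (0.499996); scaling to 100 gives 49.7 : 100.0 : 50.3.

49.7 : 100.0 : 50.3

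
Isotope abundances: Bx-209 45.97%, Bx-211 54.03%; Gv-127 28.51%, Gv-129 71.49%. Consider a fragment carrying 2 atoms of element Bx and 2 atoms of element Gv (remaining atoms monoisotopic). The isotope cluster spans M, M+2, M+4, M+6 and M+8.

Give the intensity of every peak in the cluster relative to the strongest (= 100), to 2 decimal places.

Element Bx pattern (n=2): 0.21132409 : 0.49675182 : 0.29192409
Element Gv pattern (n=2): 0.08128201 : 0.40763598 : 0.51108201
Convolve the two distributions (both contribute in 2-u steps):
  M: 0.21132409×0.08128201 = 0.017177
  M+2: 0.21132409×0.40763598 + 0.49675182×0.08128201 = 0.126520
  M+4: 0.21132409×0.51108201 + 0.49675182×0.40763598 + 0.29192409×0.08128201 = 0.334226
  M+6: 0.49675182×0.51108201 + 0.29192409×0.40763598 = 0.372880
  M+8: 0.29192409×0.51108201 = 0.149197
Scale to base peak (0.372880) = 100: 4.61 : 33.93 : 89.63 : 100.00 : 40.01

4.61 : 33.93 : 89.63 : 100.00 : 40.01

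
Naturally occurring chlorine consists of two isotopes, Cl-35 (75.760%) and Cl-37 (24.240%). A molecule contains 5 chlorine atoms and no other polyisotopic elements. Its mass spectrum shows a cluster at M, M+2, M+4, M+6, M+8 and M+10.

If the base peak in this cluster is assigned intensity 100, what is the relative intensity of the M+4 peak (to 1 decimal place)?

64.0

Term probabilities: M 0.2496, M+2 0.3993, M+4 0.2555, M+6 0.0817, M+8 0.0131, M+10 0.0008. Base peak = M+2.
P(M+2) = C(5,1) × 0.75760^4 × 0.24240^1 = 5 × 0.32942751 × 0.2424 = 0.399266 (base)
P(M+4) = C(5,2) × 0.75760^3 × 0.24240^2 = 10 × 0.4348304 × 0.05875776 = 0.255497
Relative intensity = 0.255497 / 0.399266 × 100 = 64.0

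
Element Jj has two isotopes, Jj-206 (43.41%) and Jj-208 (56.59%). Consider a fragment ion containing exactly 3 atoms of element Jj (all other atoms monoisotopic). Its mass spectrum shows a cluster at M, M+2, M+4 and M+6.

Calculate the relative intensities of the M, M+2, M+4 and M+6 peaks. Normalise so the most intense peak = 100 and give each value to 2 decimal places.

Each Jj atom is independently Jj-206 (p = 0.4341) or Jj-208 (q = 0.5659); the cluster is the binomial expansion (p + q)^3.
P(M) = 0.4341^3 = 0.081803
P(M+2) = 3 × 0.4341^2 × 0.5659^1 = 0.319919
P(M+4) = 3 × 0.4341^1 × 0.5659^2 = 0.417052
P(M+6) = 0.5659^3 = 0.181225
The M+4 peak is largest (0.417052); scaling to 100 gives 19.61 : 76.71 : 100.00 : 43.45.

19.61 : 76.71 : 100.00 : 43.45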